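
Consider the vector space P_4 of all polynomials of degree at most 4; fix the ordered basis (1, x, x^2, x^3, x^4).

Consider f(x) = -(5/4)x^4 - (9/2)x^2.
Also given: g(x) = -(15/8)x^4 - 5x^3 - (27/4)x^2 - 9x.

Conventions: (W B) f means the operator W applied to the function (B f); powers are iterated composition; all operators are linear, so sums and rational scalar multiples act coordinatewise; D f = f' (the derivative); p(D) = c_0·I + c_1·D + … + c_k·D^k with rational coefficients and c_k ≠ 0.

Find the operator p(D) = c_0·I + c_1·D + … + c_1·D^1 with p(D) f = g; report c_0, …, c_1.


c_0 = 3/2, c_1 = 1

D^0 f = -(5/4)x^4 - (9/2)x^2
D^1 f = -5x^3 - 9x
matching coefficients of g against c_0 f + c_1 Df + … from the top degree down determines the c_i
solution: c_0 = 3/2, c_1 = 1


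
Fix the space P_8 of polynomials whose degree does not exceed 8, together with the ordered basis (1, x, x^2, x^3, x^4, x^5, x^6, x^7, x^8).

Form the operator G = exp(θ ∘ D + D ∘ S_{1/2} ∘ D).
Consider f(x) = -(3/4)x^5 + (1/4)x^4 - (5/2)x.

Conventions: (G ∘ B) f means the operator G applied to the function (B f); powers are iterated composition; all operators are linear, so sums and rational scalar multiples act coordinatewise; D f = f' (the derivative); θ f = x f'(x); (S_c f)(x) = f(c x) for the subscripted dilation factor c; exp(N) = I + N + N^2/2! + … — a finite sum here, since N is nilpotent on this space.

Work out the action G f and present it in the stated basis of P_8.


g(x) = -(3/4)x^5 - (59/4)x^4 - (1407/16)x^3 - (2955/16)x^2 - (8893/64)x - 93/2

order-1 term: -15x^4 + (33/16)x^3 + (3/8)x^2
order-2 term: -90x^3 - (81/16)x^2 + (123/64)x + 3/16
order-3 term: -180x^2 - (387/8)x - 27/16
order-4 term: -90x - 45
the series for exp(θ ∘ D + D ∘ S_{1/2} ∘ D) f terminates at order 4
exp(θ ∘ D + D ∘ S_{1/2} ∘ D) f = -(3/4)x^5 - (59/4)x^4 - (1407/16)x^3 - (2955/16)x^2 - (8893/64)x - 93/2


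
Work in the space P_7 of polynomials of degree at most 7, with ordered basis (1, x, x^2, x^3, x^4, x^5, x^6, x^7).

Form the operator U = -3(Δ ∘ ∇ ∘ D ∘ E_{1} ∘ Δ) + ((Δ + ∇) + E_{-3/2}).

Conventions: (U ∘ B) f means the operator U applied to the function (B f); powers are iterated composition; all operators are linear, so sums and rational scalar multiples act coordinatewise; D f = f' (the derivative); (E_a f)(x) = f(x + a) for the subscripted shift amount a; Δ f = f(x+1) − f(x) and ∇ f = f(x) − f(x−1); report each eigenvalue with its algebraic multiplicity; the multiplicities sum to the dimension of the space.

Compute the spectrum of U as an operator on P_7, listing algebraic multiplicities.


λ = 1 (multiplicity 8)

image of 1: 1
image of x: x + 1/2
image of x^2: x^2 + x + 9/4
image of x^3: x^3 + (3/2)x^2 + (27/4)x - 11/8
image of x^4: x^4 + 2x^3 + (27/2)x^2 - (11/2)x - 1071/16
image of x^5: x^5 + (5/2)x^4 + (45/2)x^3 - (55/4)x^2 - (5355/16)x - 17459/32
image of x^6: x^6 + 3x^5 + (135/4)x^4 - (55/2)x^3 - (16065/16)x^2 - (52377/16)x - 172071/64
image of x^7: x^7 + (7/2)x^6 + (189/4)x^5 - (385/8)x^4 - (37485/16)x^3 - (366639/32)x^2 - (1204497/64)x - 1453451/128
the matrix is upper triangular; its diagonal is (1, 1, 1, 1, 1, 1, 1, 1)
for a triangular matrix the eigenvalues are the diagonal entries, with algebraic multiplicity their repetition count


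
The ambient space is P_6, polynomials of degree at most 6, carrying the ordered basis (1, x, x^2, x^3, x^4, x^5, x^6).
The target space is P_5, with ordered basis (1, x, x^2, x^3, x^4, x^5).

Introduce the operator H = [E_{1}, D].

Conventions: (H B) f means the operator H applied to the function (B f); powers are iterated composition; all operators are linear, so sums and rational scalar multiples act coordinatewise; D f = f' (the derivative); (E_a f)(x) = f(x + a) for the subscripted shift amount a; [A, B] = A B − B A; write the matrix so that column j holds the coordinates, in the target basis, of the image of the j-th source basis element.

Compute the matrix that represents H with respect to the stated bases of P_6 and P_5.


the matrix is [[0, 0, 0, 0, 0, 0, 0]; [0, 0, 0, 0, 0, 0, 0]; [0, 0, 0, 0, 0, 0, 0]; [0, 0, 0, 0, 0, 0, 0]; [0, 0, 0, 0, 0, 0, 0]; [0, 0, 0, 0, 0, 0, 0]] (rows listed top to bottom)

image of 1: 0
image of x: 0
image of x^2: 0
image of x^3: 0
image of x^4: 0
image of x^5: 0
image of x^6: 0
each image's coordinates form column j of the matrix


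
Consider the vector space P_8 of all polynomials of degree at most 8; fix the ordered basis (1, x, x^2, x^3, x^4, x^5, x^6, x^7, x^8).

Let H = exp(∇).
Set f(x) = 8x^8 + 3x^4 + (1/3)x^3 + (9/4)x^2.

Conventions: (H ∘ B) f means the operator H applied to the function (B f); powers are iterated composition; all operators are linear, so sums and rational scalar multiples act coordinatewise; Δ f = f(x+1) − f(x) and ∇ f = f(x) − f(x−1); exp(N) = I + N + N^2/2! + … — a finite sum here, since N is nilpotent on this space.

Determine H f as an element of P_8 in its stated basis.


the result is g(x) = 8x^8 + 64x^7 - 448x^5 + 563x^4 + (2725/3)x^3 - (8051/4)x^2 + (1137/2)x + 1208/3

order-1 term: 64x^7 - 224x^6 + 448x^5 - 560x^4 + 460x^3 - 241x^2 + (159/2)x - 155/12
order-2 term: 224x^6 - 1344x^5 + 3920x^4 - 6720x^3 + 6962x^2 - 4067x + 4153/4
order-3 term: 448x^5 - 3360x^4 + 11200x^3 - 20160x^2 + 19276x - 23237/3
order-4 term: 560x^4 - 4480x^3 + 14560x^2 - 22400x + 13611
order-5 term: 448x^3 - 3360x^2 + 8960x - 8400
order-6 term: 224x^2 - 1344x + 2128
order-7 term: 64x - 224
order-8 term: 8
the series for exp(∇) f terminates at order 8
exp(∇) f = 8x^8 + 64x^7 - 448x^5 + 563x^4 + (2725/3)x^3 - (8051/4)x^2 + (1137/2)x + 1208/3


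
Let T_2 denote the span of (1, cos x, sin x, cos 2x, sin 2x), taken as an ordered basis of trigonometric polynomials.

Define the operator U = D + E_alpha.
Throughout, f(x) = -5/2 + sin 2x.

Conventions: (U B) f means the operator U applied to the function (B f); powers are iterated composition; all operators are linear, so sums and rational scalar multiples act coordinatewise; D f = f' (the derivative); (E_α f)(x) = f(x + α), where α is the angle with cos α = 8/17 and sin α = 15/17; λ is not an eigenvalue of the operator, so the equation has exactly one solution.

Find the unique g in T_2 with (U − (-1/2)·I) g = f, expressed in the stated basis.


write g with unknown coordinates in the stated basis and equate coefficients in (U − (-1/2)·I) g = f
solving from the highest basis element down gives g = -5/3 - (3272/9265)cos 2x - (66/9265)sin 2x
check: U g = -5/3 + (1636/9265)cos 2x + (9298/9265)sin 2x
so U g − (-1/2)·g = -5/2 + sin 2x = f ✓

the result is g(x) = -5/3 - (3272/9265)cos 2x - (66/9265)sin 2x


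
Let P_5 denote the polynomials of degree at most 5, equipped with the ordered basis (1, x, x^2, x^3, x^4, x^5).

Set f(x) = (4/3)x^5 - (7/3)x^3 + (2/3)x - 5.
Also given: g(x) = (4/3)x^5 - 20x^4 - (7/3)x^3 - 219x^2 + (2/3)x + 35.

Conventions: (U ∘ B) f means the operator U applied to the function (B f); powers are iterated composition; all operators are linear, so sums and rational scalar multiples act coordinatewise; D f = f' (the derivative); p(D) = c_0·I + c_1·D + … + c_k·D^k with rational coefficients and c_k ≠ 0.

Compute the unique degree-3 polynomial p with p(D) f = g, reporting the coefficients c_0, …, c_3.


p(D) = I − 3·D − 3·D^3, i.e. c_0 = 1, c_1 = -3, c_2 = 0, c_3 = -3

D^0 f = (4/3)x^5 - (7/3)x^3 + (2/3)x - 5
D^1 f = (20/3)x^4 - 7x^2 + 2/3
D^2 f = (80/3)x^3 - 14x
D^3 f = 80x^2 - 14
matching coefficients of g against c_0 f + c_1 Df + … from the top degree down determines the c_i
solution: c_0 = 1, c_1 = -3, c_2 = 0, c_3 = -3


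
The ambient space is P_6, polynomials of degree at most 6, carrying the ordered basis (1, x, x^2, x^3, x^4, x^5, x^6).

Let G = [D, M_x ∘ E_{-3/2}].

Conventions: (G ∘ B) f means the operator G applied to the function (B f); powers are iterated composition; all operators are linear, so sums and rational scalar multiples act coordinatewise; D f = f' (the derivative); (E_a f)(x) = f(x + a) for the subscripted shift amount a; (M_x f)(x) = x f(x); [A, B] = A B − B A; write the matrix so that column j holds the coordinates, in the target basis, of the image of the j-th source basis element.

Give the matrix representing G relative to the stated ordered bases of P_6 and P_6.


the matrix is [[1, -3/2, 9/4, -27/8, 81/16, -243/32, 729/64]; [0, 1, -3, 27/4, -27/2, 405/16, -729/16]; [0, 0, 1, -9/2, 27/2, -135/4, 1215/16]; [0, 0, 0, 1, -6, 45/2, -135/2]; [0, 0, 0, 0, 1, -15/2, 135/4]; [0, 0, 0, 0, 0, 1, -9]; [0, 0, 0, 0, 0, 0, 1]] (rows listed top to bottom)

image of 1: 1
image of x: x - 3/2
image of x^2: x^2 - 3x + 9/4
image of x^3: x^3 - (9/2)x^2 + (27/4)x - 27/8
image of x^4: x^4 - 6x^3 + (27/2)x^2 - (27/2)x + 81/16
image of x^5: x^5 - (15/2)x^4 + (45/2)x^3 - (135/4)x^2 + (405/16)x - 243/32
image of x^6: x^6 - 9x^5 + (135/4)x^4 - (135/2)x^3 + (1215/16)x^2 - (729/16)x + 729/64
each image's coordinates form column j of the matrix


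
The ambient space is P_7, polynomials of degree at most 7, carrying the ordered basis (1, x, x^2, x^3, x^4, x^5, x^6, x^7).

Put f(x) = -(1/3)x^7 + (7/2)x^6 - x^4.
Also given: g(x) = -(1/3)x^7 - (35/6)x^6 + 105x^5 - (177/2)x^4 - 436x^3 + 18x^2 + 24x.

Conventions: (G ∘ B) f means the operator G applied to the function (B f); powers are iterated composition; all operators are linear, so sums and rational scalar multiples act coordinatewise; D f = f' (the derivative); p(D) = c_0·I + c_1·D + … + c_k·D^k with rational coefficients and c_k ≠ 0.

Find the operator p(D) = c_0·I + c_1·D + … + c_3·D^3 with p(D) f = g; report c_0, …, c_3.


D^0 f = -(1/3)x^7 + (7/2)x^6 - x^4
D^1 f = -(7/3)x^6 + 21x^5 - 4x^3
D^2 f = -14x^5 + 105x^4 - 12x^2
D^3 f = -70x^4 + 420x^3 - 24x
matching coefficients of g against c_0 f + c_1 Df + … from the top degree down determines the c_i
solution: c_0 = 1, c_1 = 4, c_2 = -3/2, c_3 = -1

c_0 = 1, c_1 = 4, c_2 = -3/2, c_3 = -1


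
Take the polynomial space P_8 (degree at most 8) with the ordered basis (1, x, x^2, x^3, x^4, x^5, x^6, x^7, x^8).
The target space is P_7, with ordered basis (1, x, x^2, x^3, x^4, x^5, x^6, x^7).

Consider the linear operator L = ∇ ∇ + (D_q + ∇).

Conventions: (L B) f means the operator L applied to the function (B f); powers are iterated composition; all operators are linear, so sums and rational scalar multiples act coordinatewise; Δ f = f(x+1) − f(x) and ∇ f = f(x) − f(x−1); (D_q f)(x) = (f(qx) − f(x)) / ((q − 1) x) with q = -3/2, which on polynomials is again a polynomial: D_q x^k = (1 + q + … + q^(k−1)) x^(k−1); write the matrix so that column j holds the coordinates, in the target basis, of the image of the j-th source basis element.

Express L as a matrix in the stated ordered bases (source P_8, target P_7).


the matrix is [[0, 2, 1, -5, 13, -29, 61, -125, 253]; [0, 0, 3/2, 3, -20, 65, -174, 427, -1000]; [0, 0, 0, 19/4, 6, -50, 195, -609, 1708]; [0, 0, 0, 0, 19/8, 10, -100, 455, -1624]; [0, 0, 0, 0, 0, 135/16, 15, -175, 910]; [0, 0, 0, 0, 0, 0, 59/32, 21, -280]; [0, 0, 0, 0, 0, 0, 0, 911/64, 28]; [0, 0, 0, 0, 0, 0, 0, 0, -237/128]] (rows listed top to bottom)

image of 1: 0
image of x: 2
image of x^2: (3/2)x + 1
image of x^3: (19/4)x^2 + 3x - 5
image of x^4: (19/8)x^3 + 6x^2 - 20x + 13
image of x^5: (135/16)x^4 + 10x^3 - 50x^2 + 65x - 29
image of x^6: (59/32)x^5 + 15x^4 - 100x^3 + 195x^2 - 174x + 61
image of x^7: (911/64)x^6 + 21x^5 - 175x^4 + 455x^3 - 609x^2 + 427x - 125
image of x^8: -(237/128)x^7 + 28x^6 - 280x^5 + 910x^4 - 1624x^3 + 1708x^2 - 1000x + 253
each image's coordinates form column j of the matrix


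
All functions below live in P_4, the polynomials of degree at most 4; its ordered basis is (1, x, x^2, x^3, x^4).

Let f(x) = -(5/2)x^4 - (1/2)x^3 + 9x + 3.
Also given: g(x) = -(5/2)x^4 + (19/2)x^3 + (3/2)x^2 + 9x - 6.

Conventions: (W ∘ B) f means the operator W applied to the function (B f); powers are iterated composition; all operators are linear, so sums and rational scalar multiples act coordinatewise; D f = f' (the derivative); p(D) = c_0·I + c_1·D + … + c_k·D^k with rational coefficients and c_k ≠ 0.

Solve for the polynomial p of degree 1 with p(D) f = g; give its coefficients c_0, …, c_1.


D^0 f = -(5/2)x^4 - (1/2)x^3 + 9x + 3
D^1 f = -10x^3 - (3/2)x^2 + 9
matching coefficients of g against c_0 f + c_1 Df + … from the top degree down determines the c_i
solution: c_0 = 1, c_1 = -1

c_0 = 1, c_1 = -1


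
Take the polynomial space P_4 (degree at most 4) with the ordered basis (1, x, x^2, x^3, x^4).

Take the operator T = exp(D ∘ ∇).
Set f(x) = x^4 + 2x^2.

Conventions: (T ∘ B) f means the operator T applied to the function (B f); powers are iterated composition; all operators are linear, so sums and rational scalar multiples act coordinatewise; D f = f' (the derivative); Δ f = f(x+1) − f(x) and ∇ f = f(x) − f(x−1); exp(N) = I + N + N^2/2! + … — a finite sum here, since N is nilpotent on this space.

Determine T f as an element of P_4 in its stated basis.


the result is g(x) = x^4 + 14x^2 - 12x + 20

order-1 term: 12x^2 - 12x + 8
order-2 term: 12
the series for exp(D ∘ ∇) f terminates at order 2
exp(D ∘ ∇) f = x^4 + 14x^2 - 12x + 20


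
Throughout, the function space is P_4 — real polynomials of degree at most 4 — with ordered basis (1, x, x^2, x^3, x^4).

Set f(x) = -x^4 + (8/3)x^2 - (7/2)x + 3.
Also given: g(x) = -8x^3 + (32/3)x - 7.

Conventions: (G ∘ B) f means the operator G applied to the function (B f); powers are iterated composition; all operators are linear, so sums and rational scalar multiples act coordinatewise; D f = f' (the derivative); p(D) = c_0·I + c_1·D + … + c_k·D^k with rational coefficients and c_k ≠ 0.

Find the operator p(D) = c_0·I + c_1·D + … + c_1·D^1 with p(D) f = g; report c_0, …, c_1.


D^0 f = -x^4 + (8/3)x^2 - (7/2)x + 3
D^1 f = -4x^3 + (16/3)x - 7/2
matching coefficients of g against c_0 f + c_1 Df + … from the top degree down determines the c_i
solution: c_0 = 0, c_1 = 2

p(D) = 2·D, i.e. c_0 = 0, c_1 = 2


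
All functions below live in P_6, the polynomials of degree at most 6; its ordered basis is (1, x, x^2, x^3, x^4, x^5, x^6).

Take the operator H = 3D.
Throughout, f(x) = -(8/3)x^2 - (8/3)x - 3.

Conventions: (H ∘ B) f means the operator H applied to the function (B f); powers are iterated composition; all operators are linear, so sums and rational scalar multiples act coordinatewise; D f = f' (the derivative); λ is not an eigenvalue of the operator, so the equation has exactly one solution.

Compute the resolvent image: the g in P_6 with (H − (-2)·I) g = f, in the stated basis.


g(x) = -(4/3)x^2 + (8/3)x - 11/2

write g with unknown coordinates in the stated basis and equate coefficients in (H − (-2)·I) g = f
solving from the highest basis element down gives g = -(4/3)x^2 + (8/3)x - 11/2
check: H g = -8x + 8
so H g − (-2)·g = -(8/3)x^2 - (8/3)x - 3 = f ✓


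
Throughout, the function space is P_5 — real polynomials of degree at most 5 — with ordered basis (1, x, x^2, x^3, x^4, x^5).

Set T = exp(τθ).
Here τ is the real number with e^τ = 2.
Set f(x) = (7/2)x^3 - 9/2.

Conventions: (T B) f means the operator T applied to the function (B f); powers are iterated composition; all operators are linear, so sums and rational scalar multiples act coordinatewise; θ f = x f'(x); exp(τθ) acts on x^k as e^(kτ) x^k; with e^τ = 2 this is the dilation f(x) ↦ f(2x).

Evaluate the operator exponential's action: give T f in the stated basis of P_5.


the result is g(x) = 28x^3 - 9/2

exp(τθ) x^k = e^(kτ) x^k; with e^τ = 2 this sends x^k to 2^k x^k
x^3 ↦ 8 x^3
applying this coordinatewise to f: exp(τθ) f = 28x^3 - 9/2


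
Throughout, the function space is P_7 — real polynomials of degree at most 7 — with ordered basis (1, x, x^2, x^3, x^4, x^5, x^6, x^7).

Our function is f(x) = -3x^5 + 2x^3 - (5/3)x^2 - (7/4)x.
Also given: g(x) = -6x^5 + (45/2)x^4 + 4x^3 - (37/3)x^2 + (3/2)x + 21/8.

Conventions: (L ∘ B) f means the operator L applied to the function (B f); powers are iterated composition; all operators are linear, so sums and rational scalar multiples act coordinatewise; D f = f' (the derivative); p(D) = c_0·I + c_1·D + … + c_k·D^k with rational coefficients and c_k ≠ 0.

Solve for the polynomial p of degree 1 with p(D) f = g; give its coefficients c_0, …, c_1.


p(D) = 2·I − (3/2)·D, i.e. c_0 = 2, c_1 = -3/2

D^0 f = -3x^5 + 2x^3 - (5/3)x^2 - (7/4)x
D^1 f = -15x^4 + 6x^2 - (10/3)x - 7/4
matching coefficients of g against c_0 f + c_1 Df + … from the top degree down determines the c_i
solution: c_0 = 2, c_1 = -3/2


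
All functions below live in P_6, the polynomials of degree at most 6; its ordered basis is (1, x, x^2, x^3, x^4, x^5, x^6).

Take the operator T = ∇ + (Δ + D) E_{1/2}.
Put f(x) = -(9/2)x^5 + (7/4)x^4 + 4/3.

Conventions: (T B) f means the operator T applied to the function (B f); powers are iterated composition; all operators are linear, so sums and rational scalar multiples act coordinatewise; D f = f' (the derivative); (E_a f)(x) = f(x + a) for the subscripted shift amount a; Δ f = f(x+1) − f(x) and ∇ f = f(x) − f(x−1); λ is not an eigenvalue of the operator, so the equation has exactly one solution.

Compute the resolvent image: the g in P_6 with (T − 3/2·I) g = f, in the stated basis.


the result is g(x) = 3x^5 + (173/6)x^4 + (812/3)x^3 + (5864/3)x^2 + (83977/9)x + 801841/36

write g with unknown coordinates in the stated basis and equate coefficients in (T − 3/2·I) g = f
solving from the highest basis element down gives g = 3x^5 + (173/6)x^4 + (812/3)x^3 + (5864/3)x^2 + (83977/9)x + 801841/36
check: T g = 45x^4 + 406x^3 + 2932x^2 + (83977/6)x + 267291/8
so T g − 3/2·g = -(9/2)x^5 + (7/4)x^4 + 4/3 = f ✓


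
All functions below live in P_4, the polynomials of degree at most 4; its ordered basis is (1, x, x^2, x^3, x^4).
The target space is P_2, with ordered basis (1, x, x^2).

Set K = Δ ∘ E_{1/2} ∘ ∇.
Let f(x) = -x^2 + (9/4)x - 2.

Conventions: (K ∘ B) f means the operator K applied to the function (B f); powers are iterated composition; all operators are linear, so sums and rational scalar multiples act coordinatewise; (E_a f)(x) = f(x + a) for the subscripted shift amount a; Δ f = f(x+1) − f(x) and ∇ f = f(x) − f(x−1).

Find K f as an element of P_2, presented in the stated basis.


the result is g(x) = -2

∇ f = -2x + 13/4
E_{1/2} ∇ f = -2x + 9/4
Δ E_{1/2} ∇ f = -2


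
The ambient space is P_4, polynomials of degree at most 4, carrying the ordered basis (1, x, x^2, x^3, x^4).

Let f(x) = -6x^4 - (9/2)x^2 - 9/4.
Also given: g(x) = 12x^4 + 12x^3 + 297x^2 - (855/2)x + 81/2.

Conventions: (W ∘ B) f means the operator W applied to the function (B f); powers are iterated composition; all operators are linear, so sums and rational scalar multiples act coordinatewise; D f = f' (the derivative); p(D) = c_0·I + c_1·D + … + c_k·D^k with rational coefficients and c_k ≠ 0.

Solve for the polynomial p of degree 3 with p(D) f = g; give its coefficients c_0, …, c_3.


p(D) = -2·I − (1/2)·D − 4·D^2 + 3·D^3, i.e. c_0 = -2, c_1 = -1/2, c_2 = -4, c_3 = 3

D^0 f = -6x^4 - (9/2)x^2 - 9/4
D^1 f = -24x^3 - 9x
D^2 f = -72x^2 - 9
D^3 f = -144x
matching coefficients of g against c_0 f + c_1 Df + … from the top degree down determines the c_i
solution: c_0 = -2, c_1 = -1/2, c_2 = -4, c_3 = 3


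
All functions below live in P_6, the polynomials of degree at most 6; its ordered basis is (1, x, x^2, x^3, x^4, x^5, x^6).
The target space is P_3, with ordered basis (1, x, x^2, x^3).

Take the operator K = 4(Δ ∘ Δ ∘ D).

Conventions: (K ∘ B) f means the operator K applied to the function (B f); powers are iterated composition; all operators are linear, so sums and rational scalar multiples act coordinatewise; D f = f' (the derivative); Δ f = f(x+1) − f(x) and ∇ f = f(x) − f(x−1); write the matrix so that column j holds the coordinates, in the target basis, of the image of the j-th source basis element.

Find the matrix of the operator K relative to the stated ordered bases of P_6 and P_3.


the matrix is [[0, 0, 0, 24, 96, 280, 720]; [0, 0, 0, 0, 96, 480, 1680]; [0, 0, 0, 0, 0, 240, 1440]; [0, 0, 0, 0, 0, 0, 480]] (rows listed top to bottom)

image of 1: 0
image of x: 0
image of x^2: 0
image of x^3: 24
image of x^4: 96x + 96
image of x^5: 240x^2 + 480x + 280
image of x^6: 480x^3 + 1440x^2 + 1680x + 720
each image's coordinates form column j of the matrix


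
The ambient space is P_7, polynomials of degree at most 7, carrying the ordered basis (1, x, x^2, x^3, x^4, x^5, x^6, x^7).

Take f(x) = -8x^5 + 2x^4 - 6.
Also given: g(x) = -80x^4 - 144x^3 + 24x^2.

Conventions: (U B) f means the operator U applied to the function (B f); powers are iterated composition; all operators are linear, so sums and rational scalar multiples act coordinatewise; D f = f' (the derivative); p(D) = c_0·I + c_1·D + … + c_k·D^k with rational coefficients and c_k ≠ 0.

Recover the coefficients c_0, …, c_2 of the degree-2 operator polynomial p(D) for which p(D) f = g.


D^0 f = -8x^5 + 2x^4 - 6
D^1 f = -40x^4 + 8x^3
D^2 f = -160x^3 + 24x^2
matching coefficients of g against c_0 f + c_1 Df + … from the top degree down determines the c_i
solution: c_0 = 0, c_1 = 2, c_2 = 1

c_0 = 0, c_1 = 2, c_2 = 1


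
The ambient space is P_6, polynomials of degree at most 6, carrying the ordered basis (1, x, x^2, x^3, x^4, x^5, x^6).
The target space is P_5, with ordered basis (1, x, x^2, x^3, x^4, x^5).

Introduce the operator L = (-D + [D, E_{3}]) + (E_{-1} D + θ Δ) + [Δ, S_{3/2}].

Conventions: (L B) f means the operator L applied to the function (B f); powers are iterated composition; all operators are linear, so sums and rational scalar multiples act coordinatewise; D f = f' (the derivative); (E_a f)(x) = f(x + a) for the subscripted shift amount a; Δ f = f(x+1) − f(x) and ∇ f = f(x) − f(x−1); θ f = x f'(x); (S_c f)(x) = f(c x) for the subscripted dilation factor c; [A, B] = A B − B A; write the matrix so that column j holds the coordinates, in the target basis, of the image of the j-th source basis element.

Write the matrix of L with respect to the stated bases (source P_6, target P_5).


image of 1: 0
image of x: 1/2
image of x^2: (7/2)x - 3/4
image of x^3: (75/8)x^2 + (21/8)x + 43/8
image of x^4: (75/4)x^3 + (135/8)x^2 + (121/4)x + 1/16
image of x^5: (1045/32)x^4 + (835/16)x^3 + (1655/16)x^2 + (495/32)x + 371/32
image of x^6: (1689/32)x^5 + (7995/64)x^4 + (4485/16)x^3 + (6855/64)x^2 + (3051/32)x + 281/64
each image's coordinates form column j of the matrix

the matrix is [[0, 1/2, -3/4, 43/8, 1/16, 371/32, 281/64]; [0, 0, 7/2, 21/8, 121/4, 495/32, 3051/32]; [0, 0, 0, 75/8, 135/8, 1655/16, 6855/64]; [0, 0, 0, 0, 75/4, 835/16, 4485/16]; [0, 0, 0, 0, 0, 1045/32, 7995/64]; [0, 0, 0, 0, 0, 0, 1689/32]] (rows listed top to bottom)


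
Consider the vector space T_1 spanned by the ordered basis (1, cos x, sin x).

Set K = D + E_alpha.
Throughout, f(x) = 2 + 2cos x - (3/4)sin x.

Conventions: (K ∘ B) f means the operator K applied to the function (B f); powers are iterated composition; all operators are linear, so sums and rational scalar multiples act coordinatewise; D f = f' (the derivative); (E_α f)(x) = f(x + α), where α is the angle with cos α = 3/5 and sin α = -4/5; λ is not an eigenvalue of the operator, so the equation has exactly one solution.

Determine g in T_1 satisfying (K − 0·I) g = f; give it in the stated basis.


write g with unknown coordinates in the stated basis and equate coefficients in (K − 0·I) g = f
solving from the highest basis element down gives g = 2 + (27/8)cos x - (1/8)sin x
check: K g = 2 + 2cos x - (3/4)sin x
so K g − 0·g = 2 + 2cos x - (3/4)sin x = f ✓

the result is g(x) = 2 + (27/8)cos x - (1/8)sin x


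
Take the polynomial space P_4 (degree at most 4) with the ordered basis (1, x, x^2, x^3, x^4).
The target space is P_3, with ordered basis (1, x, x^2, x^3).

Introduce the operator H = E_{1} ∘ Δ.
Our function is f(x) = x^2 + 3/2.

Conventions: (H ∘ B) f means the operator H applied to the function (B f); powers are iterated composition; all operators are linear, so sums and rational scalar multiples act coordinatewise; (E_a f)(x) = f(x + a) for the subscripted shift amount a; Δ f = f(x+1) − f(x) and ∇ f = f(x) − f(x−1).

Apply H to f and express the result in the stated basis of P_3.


Δ f = 2x + 1
E_{1} Δ f = 2x + 3

the result is g(x) = 2x + 3


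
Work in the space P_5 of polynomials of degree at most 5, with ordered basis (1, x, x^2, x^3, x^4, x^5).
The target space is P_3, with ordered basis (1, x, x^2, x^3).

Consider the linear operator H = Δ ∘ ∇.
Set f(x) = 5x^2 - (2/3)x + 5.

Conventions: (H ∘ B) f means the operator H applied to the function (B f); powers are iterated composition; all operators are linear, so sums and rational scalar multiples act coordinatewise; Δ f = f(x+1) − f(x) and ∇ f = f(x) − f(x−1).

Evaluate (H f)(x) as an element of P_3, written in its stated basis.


the result is g(x) = 10

∇ f = 10x - 17/3
Δ ∇ f = 10


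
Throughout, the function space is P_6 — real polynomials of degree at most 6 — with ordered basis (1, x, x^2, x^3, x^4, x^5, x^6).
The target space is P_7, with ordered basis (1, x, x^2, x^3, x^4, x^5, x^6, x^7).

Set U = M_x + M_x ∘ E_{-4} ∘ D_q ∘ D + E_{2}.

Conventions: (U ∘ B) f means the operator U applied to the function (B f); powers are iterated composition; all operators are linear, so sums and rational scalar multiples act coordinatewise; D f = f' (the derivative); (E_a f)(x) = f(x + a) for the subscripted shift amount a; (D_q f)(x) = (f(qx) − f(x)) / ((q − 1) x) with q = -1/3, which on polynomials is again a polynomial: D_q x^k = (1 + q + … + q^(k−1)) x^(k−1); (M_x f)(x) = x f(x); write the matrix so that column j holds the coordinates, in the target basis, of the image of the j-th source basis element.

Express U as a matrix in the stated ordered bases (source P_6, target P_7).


image of 1: x + 1
image of x: x^2 + x + 2
image of x^2: x^3 + x^2 + 6x + 4
image of x^3: x^4 + x^3 + 8x^2 + 4x + 8
image of x^4: x^5 + x^4 + (100/9)x^3 - (8/9)x^2 + (736/9)x + 16
image of x^5: x^6 + x^5 + (370/27)x^4 - (40/9)x^3 + (2320/9)x^2 - (4240/27)x + 32
image of x^6: x^7 + x^6 + (446/27)x^5 - (332/27)x^4 + (5344/9)x^3 - (24752/27)x^2 + (36416/27)x + 64
each image's coordinates form column j of the matrix

the matrix is [[1, 2, 4, 8, 16, 32, 64]; [1, 1, 6, 4, 736/9, -4240/27, 36416/27]; [0, 1, 1, 8, -8/9, 2320/9, -24752/27]; [0, 0, 1, 1, 100/9, -40/9, 5344/9]; [0, 0, 0, 1, 1, 370/27, -332/27]; [0, 0, 0, 0, 1, 1, 446/27]; [0, 0, 0, 0, 0, 1, 1]; [0, 0, 0, 0, 0, 0, 1]] (rows listed top to bottom)


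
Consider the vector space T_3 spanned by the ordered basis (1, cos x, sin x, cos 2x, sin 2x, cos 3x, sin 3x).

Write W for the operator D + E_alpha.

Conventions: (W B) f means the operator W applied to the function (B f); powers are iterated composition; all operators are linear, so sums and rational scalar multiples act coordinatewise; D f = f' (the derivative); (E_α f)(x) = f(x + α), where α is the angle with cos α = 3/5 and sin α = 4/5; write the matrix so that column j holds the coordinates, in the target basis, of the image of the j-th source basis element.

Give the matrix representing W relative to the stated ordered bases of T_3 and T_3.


image of 1: 1
image of cos x: (3/5)cos x - (9/5)sin x
image of sin x: (9/5)cos x + (3/5)sin x
image of cos 2x: -(7/25)cos 2x - (74/25)sin 2x
image of sin 2x: (74/25)cos 2x - (7/25)sin 2x
image of cos 3x: -(117/125)cos 3x - (419/125)sin 3x
image of sin 3x: (419/125)cos 3x - (117/125)sin 3x
each image's coordinates form column j of the matrix

the matrix is [[1, 0, 0, 0, 0, 0, 0]; [0, 3/5, 9/5, 0, 0, 0, 0]; [0, -9/5, 3/5, 0, 0, 0, 0]; [0, 0, 0, -7/25, 74/25, 0, 0]; [0, 0, 0, -74/25, -7/25, 0, 0]; [0, 0, 0, 0, 0, -117/125, 419/125]; [0, 0, 0, 0, 0, -419/125, -117/125]] (rows listed top to bottom)


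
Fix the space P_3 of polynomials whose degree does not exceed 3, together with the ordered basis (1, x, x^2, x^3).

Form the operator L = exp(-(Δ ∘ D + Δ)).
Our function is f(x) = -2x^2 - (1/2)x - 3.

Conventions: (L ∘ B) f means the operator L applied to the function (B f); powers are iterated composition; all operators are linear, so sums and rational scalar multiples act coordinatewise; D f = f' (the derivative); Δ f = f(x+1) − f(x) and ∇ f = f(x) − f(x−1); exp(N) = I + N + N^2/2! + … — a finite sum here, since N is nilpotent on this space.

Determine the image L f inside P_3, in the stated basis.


the result is g(x) = -2x^2 + (7/2)x + 3/2

order-1 term: 4x + 13/2
order-2 term: -2
the series for exp(-(Δ ∘ D + Δ)) f terminates at order 2
exp(-(Δ ∘ D + Δ)) f = -2x^2 + (7/2)x + 3/2


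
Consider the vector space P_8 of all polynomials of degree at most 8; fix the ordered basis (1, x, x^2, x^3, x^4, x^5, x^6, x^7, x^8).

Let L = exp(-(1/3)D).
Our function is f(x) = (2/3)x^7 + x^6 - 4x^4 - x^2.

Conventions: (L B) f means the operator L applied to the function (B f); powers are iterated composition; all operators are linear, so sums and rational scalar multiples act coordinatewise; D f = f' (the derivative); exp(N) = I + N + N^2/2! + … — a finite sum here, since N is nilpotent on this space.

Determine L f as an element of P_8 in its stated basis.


order-1 term: -(14/9)x^6 - 2x^5 + (16/3)x^3 + (2/3)x
order-2 term: (14/9)x^5 + (5/3)x^4 - (8/3)x^2 - 1/9
order-3 term: -(70/81)x^4 - (20/27)x^3 + (16/27)x
order-4 term: (70/243)x^3 + (5/27)x^2 - 4/81
order-5 term: -(14/243)x^2 - (2/81)x
order-6 term: (14/2187)x + 1/729
order-7 term: -2/6561
the series for exp(-(1/3)D) f terminates at order 7
exp(-(1/3)D) f = (2/3)x^7 - (5/9)x^6 - (4/9)x^5 - (259/81)x^4 + (1186/243)x^3 - (860/243)x^2 + (2714/2187)x - 1046/6561

g(x) = (2/3)x^7 - (5/9)x^6 - (4/9)x^5 - (259/81)x^4 + (1186/243)x^3 - (860/243)x^2 + (2714/2187)x - 1046/6561


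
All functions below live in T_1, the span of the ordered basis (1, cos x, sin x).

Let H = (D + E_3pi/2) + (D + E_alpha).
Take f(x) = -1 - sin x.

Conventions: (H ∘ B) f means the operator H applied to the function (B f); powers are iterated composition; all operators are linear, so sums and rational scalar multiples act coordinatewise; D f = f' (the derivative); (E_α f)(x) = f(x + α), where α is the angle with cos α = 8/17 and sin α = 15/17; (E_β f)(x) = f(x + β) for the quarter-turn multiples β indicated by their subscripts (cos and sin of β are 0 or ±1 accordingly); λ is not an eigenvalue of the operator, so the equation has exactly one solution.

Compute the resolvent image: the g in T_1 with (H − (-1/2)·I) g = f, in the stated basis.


write g with unknown coordinates in the stated basis and equate coefficients in (H − (-1/2)·I) g = f
solving from the highest basis element down gives g = -2/5 + (128/305)cos x - (66/305)sin x
check: H g = -4/5 - (64/305)cos x - (272/305)sin x
so H g − (-1/2)·g = -1 - sin x = f ✓

the result is g(x) = -2/5 + (128/305)cos x - (66/305)sin x


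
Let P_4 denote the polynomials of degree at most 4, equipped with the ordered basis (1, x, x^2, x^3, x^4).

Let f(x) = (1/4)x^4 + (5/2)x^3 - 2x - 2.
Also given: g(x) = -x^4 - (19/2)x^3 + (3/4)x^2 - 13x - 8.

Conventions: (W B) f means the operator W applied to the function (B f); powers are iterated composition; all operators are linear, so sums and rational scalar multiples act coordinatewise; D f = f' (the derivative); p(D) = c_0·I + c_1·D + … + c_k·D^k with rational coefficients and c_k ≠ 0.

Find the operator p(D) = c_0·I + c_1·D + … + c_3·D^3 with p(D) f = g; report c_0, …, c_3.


D^0 f = (1/4)x^4 + (5/2)x^3 - 2x - 2
D^1 f = x^3 + (15/2)x^2 - 2
D^2 f = 3x^2 + 15x
D^3 f = 6x + 15
matching coefficients of g against c_0 f + c_1 Df + … from the top degree down determines the c_i
solution: c_0 = -4, c_1 = 1/2, c_2 = -1, c_3 = -1

p(D) = -4·I + (1/2)·D − D^2 − D^3, i.e. c_0 = -4, c_1 = 1/2, c_2 = -1, c_3 = -1


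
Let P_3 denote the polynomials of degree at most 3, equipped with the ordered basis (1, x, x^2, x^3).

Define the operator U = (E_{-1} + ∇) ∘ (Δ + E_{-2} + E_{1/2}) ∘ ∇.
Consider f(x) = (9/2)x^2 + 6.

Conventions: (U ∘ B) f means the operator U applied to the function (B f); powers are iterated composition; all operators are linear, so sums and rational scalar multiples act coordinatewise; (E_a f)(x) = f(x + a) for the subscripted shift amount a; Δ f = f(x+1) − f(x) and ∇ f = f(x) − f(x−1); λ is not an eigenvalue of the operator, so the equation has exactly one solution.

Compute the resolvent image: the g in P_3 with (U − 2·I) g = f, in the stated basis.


the image equals g(x) = -(9/4)x^2 - (9/2)x - 33/8

write g with unknown coordinates in the stated basis and equate coefficients in (U − 2·I) g = f
solving from the highest basis element down gives g = -(9/4)x^2 - (9/2)x - 33/8
check: U g = -9x - 9/4
so U g − 2·g = (9/2)x^2 + 6 = f ✓


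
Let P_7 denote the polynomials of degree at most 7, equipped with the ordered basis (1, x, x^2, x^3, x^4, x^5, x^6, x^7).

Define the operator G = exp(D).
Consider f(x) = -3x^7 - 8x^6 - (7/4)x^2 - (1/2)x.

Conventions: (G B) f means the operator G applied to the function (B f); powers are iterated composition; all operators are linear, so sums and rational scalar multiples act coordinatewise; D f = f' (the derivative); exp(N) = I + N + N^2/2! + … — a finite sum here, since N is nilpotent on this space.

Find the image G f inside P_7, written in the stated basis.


order-1 term: -21x^6 - 48x^5 - (7/2)x - 1/2
order-2 term: -63x^5 - 120x^4 - 7/4
order-3 term: -105x^4 - 160x^3
order-4 term: -105x^3 - 120x^2
order-5 term: -63x^2 - 48x
order-6 term: -21x - 8
order-7 term: -3
the series for exp(D) f terminates at order 7
exp(D) f = -3x^7 - 29x^6 - 111x^5 - 225x^4 - 265x^3 - (739/4)x^2 - 73x - 53/4

the image equals g(x) = -3x^7 - 29x^6 - 111x^5 - 225x^4 - 265x^3 - (739/4)x^2 - 73x - 53/4


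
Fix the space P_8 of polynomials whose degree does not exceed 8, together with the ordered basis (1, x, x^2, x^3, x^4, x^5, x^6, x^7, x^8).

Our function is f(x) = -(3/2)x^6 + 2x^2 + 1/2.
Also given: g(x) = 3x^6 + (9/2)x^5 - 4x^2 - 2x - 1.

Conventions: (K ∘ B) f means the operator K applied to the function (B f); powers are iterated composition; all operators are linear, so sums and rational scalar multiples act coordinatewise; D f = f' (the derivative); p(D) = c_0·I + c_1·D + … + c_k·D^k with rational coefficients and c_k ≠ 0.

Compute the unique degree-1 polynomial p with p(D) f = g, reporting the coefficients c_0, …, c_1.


c_0 = -2, c_1 = -1/2

D^0 f = -(3/2)x^6 + 2x^2 + 1/2
D^1 f = -9x^5 + 4x
matching coefficients of g against c_0 f + c_1 Df + … from the top degree down determines the c_i
solution: c_0 = -2, c_1 = -1/2


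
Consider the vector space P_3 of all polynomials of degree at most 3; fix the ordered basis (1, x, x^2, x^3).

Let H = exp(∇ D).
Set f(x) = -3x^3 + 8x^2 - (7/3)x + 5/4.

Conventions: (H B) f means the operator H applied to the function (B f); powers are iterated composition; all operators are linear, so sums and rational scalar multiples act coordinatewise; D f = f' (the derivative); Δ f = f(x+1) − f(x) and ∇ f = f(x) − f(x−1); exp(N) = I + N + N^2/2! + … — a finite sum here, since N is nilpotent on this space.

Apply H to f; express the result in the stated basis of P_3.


order-1 term: -18x + 25
the series for exp(∇ D) f terminates at order 1
exp(∇ D) f = -3x^3 + 8x^2 - (61/3)x + 105/4

g(x) = -3x^3 + 8x^2 - (61/3)x + 105/4


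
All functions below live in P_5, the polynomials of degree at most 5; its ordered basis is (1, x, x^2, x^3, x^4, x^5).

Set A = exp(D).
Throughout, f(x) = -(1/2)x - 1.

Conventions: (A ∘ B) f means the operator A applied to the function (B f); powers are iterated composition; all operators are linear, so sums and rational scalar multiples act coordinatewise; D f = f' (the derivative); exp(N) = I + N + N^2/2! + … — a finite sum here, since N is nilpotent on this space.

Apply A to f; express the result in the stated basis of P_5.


the image equals g(x) = -(1/2)x - 3/2

order-1 term: -1/2
the series for exp(D) f terminates at order 1
exp(D) f = -(1/2)x - 3/2


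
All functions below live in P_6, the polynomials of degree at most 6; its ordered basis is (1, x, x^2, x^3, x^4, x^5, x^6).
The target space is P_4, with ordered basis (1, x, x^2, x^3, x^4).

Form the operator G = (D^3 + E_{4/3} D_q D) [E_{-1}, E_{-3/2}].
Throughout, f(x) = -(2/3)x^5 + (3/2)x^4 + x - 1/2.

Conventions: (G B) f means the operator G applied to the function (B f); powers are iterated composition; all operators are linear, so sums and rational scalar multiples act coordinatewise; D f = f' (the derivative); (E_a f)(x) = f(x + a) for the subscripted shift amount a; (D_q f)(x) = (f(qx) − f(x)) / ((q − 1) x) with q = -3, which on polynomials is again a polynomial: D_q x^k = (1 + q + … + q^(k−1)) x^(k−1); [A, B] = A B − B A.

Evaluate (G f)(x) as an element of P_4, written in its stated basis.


the image equals g(x) = 0

E_{-3/2} f = -(2/3)x^5 + (13/2)x^4 - 24x^3 + (171/4)x^2 - (289/8)x + 341/32
E_{-1} E_{-3/2} f = -(2/3)x^5 + (59/6)x^4 - (170/3)x^3 + (1925/12)x^2 - (5351/24)x + 11587/96
E_{-1} f = -(2/3)x^5 + (29/6)x^4 - (38/3)x^3 + (47/3)x^2 - (25/3)x + 2/3
E_{-3/2} E_{-1} f = -(2/3)x^5 + (59/6)x^4 - (170/3)x^3 + (1925/12)x^2 - (5351/24)x + 11587/96
[E_{-1}, E_{-3/2}] f = 0
D [E_{-1}, E_{-3/2}] f = 0
D D [E_{-1}, E_{-3/2}] f = 0
D D D [E_{-1}, E_{-3/2}] f = 0
D [E_{-1}, E_{-3/2}] f = 0
D_q D [E_{-1}, E_{-3/2}] f = 0
E_{4/3} D_q D [E_{-1}, E_{-3/2}] f = 0
(D^3 + E_{4/3} D_q D) [E_{-1}, E_{-3/2}] f = 0


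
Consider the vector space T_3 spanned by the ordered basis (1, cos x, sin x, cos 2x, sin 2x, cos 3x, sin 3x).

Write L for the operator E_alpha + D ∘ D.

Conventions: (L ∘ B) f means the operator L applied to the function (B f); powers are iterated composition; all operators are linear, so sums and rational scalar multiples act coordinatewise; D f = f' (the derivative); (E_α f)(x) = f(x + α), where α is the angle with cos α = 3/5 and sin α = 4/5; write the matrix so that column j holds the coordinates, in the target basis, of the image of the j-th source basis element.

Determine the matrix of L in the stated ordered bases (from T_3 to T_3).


image of 1: 1
image of cos x: -(2/5)cos x - (4/5)sin x
image of sin x: (4/5)cos x - (2/5)sin x
image of cos 2x: -(107/25)cos 2x - (24/25)sin 2x
image of sin 2x: (24/25)cos 2x - (107/25)sin 2x
image of cos 3x: -(1242/125)cos 3x - (44/125)sin 3x
image of sin 3x: (44/125)cos 3x - (1242/125)sin 3x
each image's coordinates form column j of the matrix

the matrix is [[1, 0, 0, 0, 0, 0, 0]; [0, -2/5, 4/5, 0, 0, 0, 0]; [0, -4/5, -2/5, 0, 0, 0, 0]; [0, 0, 0, -107/25, 24/25, 0, 0]; [0, 0, 0, -24/25, -107/25, 0, 0]; [0, 0, 0, 0, 0, -1242/125, 44/125]; [0, 0, 0, 0, 0, -44/125, -1242/125]] (rows listed top to bottom)


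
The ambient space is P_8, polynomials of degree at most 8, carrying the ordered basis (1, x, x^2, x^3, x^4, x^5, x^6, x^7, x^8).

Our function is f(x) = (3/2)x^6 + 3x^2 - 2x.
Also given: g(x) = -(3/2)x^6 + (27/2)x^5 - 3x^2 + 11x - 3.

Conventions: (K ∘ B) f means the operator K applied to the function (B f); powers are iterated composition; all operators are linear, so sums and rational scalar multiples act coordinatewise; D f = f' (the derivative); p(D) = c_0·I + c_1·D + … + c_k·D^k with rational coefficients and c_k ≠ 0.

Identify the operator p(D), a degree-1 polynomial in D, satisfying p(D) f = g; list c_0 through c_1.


D^0 f = (3/2)x^6 + 3x^2 - 2x
D^1 f = 9x^5 + 6x - 2
matching coefficients of g against c_0 f + c_1 Df + … from the top degree down determines the c_i
solution: c_0 = -1, c_1 = 3/2

p(D) = -I + (3/2)·D, i.e. c_0 = -1, c_1 = 3/2


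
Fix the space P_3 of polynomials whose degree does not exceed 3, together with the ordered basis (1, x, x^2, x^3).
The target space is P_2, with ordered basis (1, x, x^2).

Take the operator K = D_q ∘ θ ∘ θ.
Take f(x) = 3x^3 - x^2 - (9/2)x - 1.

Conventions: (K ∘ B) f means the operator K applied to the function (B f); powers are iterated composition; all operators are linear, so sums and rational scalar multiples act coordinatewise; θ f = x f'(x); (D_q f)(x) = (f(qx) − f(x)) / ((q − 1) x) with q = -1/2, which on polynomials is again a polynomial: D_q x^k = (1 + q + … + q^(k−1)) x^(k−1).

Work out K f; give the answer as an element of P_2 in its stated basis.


the result is g(x) = (81/4)x^2 - 2x - 9/2

θ f = 9x^3 - 2x^2 - (9/2)x
θ θ f = 27x^3 - 4x^2 - (9/2)x
D_q θ θ f = (81/4)x^2 - 2x - 9/2
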